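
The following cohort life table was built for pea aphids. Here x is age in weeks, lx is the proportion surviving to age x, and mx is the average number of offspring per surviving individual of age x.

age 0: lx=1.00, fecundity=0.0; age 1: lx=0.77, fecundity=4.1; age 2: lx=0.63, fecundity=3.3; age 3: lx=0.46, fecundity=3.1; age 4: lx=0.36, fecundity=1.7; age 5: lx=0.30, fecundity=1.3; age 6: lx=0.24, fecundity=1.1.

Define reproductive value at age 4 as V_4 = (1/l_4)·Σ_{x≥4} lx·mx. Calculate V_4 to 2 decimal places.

lx·mx for x ≥ 4: 0.612, 0.39, 0.264 → sum = 1.266
V_4 = 1.266 / l_4 = 1.266 / 0.36 = 3.516667… → 3.52

3.52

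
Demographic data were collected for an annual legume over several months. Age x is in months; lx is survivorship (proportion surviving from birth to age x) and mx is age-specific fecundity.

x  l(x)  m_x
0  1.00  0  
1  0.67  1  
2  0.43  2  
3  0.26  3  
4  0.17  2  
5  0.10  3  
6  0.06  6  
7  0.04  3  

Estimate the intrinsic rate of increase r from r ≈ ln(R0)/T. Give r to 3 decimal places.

0.399

R0 = Σ lx·mx = 0 + 0.67 + 0.86 + 0.78 + 0.34 + 0.3 + 0.36 + 0.12 = 3.43
Σ x·lx·mx = 10.59; T = 10.59/3.43 = 3.08746…
r ≈ ln(R0)/T = ln(3.43)/3.08746… = 0.39921… → 0.399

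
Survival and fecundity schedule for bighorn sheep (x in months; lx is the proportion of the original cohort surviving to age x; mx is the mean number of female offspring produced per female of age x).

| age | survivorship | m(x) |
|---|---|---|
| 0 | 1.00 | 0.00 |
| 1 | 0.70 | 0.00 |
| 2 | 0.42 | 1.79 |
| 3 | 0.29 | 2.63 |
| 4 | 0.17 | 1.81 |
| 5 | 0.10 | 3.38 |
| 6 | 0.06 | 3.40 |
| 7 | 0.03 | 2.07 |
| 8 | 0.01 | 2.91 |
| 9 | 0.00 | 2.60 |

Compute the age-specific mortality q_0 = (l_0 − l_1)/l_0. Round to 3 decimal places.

0.300

q_0 = (l_0 − l_1) / l_0 = (1 − 0.7) / 1
     = 0.3 / 1 = 0.3 → 0.300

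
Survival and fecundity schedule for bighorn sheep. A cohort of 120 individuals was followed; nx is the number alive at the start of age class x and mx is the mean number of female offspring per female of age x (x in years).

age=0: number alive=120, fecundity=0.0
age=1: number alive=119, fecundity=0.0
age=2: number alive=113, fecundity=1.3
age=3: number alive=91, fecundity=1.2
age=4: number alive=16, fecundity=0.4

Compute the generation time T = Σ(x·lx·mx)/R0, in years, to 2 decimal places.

2.46

lx = nx/n0 = nx/120: 1, 0.99167…, 0.94167…, 0.75833…, 0.13333…
lx·mx: 0, 0, 1.224167…, 0.91…, 0.053333… → R0 = 2.1875…
x·lx·mx: 0, 0, 2.448333…, 2.73…, 0.213333… → Σ = 5.391667…
T = 5.391667… / 2.1875… = 2.464762… → 2.46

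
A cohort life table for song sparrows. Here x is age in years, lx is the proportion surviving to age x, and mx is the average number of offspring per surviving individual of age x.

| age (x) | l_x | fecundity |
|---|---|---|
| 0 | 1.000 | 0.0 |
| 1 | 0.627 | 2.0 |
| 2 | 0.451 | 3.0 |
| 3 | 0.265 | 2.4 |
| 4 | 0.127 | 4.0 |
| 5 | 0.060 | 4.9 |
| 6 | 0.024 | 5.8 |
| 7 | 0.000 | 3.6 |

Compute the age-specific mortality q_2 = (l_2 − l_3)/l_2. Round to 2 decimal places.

0.41

q_2 = (l_2 − l_3) / l_2 = (0.451 − 0.265) / 0.451
     = 0.186 / 0.451 = 0.412417… → 0.41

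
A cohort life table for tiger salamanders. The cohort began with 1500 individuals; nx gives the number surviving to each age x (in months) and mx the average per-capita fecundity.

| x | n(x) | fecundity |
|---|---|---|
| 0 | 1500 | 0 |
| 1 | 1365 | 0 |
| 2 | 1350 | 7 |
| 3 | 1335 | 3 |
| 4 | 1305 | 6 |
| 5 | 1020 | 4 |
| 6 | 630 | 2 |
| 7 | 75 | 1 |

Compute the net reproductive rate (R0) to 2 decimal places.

lx = nx/n0 = nx/1500: 1, 0.91, 0.9, 0.89, 0.87, 0.68, 0.42, 0.05
lx·mx by age: 0, 0, 6.3, 2.67, 5.22, 2.72, 0.84, 0.05
R0 = Σ lx·mx = 17.8 → 17.80

17.80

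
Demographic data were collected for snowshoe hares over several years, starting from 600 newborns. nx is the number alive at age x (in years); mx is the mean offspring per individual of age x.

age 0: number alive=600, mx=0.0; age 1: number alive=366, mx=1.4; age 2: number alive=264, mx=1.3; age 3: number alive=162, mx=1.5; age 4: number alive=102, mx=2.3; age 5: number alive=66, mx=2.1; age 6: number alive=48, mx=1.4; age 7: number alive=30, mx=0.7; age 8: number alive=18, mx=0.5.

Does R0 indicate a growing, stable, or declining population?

growing

lx = nx/n0 = nx/600: 1, 0.61, 0.44, 0.27, 0.17, 0.11, 0.08, 0.05, 0.03
R0 = Σ lx·mx = 0 + 0.854 + 0.572 + 0.405 + 0.391 + 0.231 + 0.112 + 0.035 + 0.015 = 2.615
R0 > 1, so the population is growing.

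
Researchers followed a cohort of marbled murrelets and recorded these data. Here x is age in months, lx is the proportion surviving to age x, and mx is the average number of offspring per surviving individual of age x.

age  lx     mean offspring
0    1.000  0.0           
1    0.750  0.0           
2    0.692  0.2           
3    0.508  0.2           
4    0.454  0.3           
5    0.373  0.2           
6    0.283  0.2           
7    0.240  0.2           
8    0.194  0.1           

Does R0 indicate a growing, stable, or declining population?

declining

R0 = Σ lx·mx = 0 + 0 + 0.1384 + 0.1016 + 0.1362 + 0.0746 + 0.0566 + 0.048 + 0.0194 = 0.5748
R0 < 1, so the population is declining.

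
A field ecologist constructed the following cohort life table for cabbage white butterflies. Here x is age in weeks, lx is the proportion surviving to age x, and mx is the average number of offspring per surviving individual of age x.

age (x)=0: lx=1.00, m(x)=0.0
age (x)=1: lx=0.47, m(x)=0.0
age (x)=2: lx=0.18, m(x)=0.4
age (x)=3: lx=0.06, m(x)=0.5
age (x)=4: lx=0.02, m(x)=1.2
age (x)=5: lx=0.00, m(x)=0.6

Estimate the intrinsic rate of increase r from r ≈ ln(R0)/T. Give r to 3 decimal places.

-0.791

R0 = Σ lx·mx = 0 + 0 + 0.072 + 0.03 + 0.024 + 0 = 0.126
Σ x·lx·mx = 0.33; T = 0.33/0.126 = 2.61905…
r ≈ ln(R0)/T = ln(0.126)/2.61905… = -0.79093… → -0.791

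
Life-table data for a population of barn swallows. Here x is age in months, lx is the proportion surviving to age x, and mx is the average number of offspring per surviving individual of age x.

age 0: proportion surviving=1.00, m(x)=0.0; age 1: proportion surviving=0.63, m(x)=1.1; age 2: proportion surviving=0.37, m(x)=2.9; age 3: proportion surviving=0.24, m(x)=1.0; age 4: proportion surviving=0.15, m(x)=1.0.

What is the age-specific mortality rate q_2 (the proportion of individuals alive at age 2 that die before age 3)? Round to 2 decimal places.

0.35

q_2 = (l_2 − l_3) / l_2 = (0.37 − 0.24) / 0.37
     = 0.13 / 0.37 = 0.351351… → 0.35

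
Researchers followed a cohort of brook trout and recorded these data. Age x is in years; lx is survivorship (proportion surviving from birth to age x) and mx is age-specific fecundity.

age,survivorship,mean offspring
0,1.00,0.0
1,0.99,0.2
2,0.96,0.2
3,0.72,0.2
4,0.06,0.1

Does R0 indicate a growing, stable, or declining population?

declining

R0 = Σ lx·mx = 0 + 0.198 + 0.192 + 0.144 + 0.006 = 0.54
R0 < 1, so the population is declining.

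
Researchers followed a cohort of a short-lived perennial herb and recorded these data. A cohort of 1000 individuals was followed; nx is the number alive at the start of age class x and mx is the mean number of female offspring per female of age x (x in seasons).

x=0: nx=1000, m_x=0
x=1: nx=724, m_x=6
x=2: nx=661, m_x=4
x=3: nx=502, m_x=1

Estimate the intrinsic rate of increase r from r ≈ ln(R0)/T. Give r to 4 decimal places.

1.3541

lx = nx/n0 = nx/1000: 1, 0.724, 0.661, 0.502
R0 = Σ lx·mx = 0 + 4.344 + 2.644 + 0.502 = 7.49
Σ x·lx·mx = 11.138; T = 11.138/7.49 = 1.48705…
r ≈ ln(R0)/T = ln(7.49)/1.48705… = 1.35407… → 1.3541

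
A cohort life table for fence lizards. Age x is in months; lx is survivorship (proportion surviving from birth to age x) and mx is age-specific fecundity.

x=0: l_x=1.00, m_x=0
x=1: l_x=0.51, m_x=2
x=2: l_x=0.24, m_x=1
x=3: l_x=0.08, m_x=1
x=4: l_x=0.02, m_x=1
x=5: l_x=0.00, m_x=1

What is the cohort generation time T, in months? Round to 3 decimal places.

1.338

lx·mx: 0, 1.02, 0.24, 0.08, 0.02, 0 → R0 = 1.36
x·lx·mx: 0, 1.02, 0.48, 0.24, 0.08, 0 → Σ = 1.82
T = 1.82 / 1.36 = 1.338235… → 1.338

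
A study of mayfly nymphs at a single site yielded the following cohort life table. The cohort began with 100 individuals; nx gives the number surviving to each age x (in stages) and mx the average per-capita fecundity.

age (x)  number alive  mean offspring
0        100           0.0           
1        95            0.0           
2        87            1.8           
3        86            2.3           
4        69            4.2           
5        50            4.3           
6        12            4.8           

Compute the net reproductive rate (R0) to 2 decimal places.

9.17

lx = nx/n0 = nx/100: 1, 0.95, 0.87, 0.86, 0.69, 0.5, 0.12
lx·mx by age: 0, 0, 1.566, 1.978, 2.898, 2.15, 0.576
R0 = Σ lx·mx = 9.168 → 9.17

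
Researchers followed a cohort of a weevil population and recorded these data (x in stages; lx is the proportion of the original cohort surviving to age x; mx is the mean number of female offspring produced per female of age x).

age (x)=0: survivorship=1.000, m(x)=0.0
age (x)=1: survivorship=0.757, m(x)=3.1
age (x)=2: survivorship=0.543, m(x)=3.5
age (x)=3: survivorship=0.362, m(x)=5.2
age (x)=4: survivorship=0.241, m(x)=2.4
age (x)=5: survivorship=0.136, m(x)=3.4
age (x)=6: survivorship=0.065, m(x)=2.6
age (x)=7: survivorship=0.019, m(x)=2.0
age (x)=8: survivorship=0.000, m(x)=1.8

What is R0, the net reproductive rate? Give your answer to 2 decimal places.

7.38

lx·mx by age: 0, 2.3467, 1.9005, 1.8824, 0.5784, 0.4624, 0.169, 0.038, 0
R0 = Σ lx·mx = 7.3774 → 7.38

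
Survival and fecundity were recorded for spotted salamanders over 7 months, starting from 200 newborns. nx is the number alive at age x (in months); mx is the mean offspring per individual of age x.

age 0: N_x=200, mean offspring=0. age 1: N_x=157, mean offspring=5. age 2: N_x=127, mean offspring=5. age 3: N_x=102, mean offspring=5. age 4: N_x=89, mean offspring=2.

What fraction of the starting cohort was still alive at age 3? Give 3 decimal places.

l_3 = n_3/n_0 = 102/200 = 0.51 → 0.510

0.510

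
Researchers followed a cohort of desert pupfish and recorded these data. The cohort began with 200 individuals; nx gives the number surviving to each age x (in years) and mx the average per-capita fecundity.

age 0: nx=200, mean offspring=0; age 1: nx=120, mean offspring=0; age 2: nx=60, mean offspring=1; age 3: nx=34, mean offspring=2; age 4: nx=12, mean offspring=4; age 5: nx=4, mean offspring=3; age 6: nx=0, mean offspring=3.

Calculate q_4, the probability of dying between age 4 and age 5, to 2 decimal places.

lx = nx/n0 = nx/200: 1, 0.6, 0.3, 0.17, 0.06, 0.02, 0
q_4 = (l_4 − l_5) / l_4 = (0.06 − 0.02) / 0.06
     = 0.04 / 0.06 = 0.666667… → 0.67

0.67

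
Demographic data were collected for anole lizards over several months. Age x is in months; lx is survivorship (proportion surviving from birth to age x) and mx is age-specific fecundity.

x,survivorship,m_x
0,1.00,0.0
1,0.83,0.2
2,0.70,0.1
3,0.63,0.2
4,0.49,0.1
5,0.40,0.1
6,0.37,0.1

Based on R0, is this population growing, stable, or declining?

declining

R0 = Σ lx·mx = 0 + 0.166 + 0.07 + 0.126 + 0.049 + 0.04 + 0.037 = 0.488
R0 < 1, so the population is declining.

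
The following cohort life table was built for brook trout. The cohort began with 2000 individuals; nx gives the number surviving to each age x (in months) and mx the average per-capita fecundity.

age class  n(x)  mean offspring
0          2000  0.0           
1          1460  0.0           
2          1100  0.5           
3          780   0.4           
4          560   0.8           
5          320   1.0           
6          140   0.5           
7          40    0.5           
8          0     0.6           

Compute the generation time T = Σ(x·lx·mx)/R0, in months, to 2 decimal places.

lx = nx/n0 = nx/2000: 1, 0.73, 0.55, 0.39, 0.28, 0.16, 0.07, 0.02, 0
lx·mx: 0, 0, 0.275, 0.156, 0.224, 0.16, 0.035, 0.01, 0 → R0 = 0.86
x·lx·mx: 0, 0, 0.55, 0.468, 0.896, 0.8, 0.21, 0.07, 0 → Σ = 2.994
T = 2.994 / 0.86 = 3.481395… → 3.48

3.48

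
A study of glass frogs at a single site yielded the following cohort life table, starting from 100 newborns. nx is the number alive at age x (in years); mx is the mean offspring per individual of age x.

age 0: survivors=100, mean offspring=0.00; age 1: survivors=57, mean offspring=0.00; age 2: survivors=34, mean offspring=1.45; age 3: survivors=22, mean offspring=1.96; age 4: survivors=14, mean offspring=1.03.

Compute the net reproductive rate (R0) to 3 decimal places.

1.068

lx = nx/n0 = nx/100: 1, 0.57, 0.34, 0.22, 0.14
lx·mx by age: 0, 0, 0.493, 0.4312, 0.1442
R0 = Σ lx·mx = 1.0684 → 1.068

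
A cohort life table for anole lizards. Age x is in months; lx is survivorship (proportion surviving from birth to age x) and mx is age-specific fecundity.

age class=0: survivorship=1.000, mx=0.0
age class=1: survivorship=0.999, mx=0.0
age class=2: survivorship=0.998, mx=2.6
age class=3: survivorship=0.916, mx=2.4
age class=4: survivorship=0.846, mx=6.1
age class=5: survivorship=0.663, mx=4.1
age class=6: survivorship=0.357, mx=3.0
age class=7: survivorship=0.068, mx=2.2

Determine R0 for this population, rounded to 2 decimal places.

lx·mx by age: 0, 0, 2.5948, 2.1984, 5.1606, 2.7183, 1.071, 0.1496
R0 = Σ lx·mx = 13.8927 → 13.89

13.89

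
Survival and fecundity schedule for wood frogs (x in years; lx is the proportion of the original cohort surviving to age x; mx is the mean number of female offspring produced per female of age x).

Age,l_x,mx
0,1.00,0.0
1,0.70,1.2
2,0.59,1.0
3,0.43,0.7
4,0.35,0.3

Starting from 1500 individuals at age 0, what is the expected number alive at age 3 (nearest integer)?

645

Expected survivors = N0 · l_3 = 1500 × 0.43 = 645 → 645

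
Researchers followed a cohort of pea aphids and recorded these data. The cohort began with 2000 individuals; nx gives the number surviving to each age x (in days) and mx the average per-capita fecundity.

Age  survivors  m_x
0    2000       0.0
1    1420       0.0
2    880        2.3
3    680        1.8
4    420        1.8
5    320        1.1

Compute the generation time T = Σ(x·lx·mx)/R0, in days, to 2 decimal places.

lx = nx/n0 = nx/2000: 1, 0.71, 0.44, 0.34, 0.21, 0.16
lx·mx: 0, 0, 1.012, 0.612, 0.378, 0.176 → R0 = 2.178
x·lx·mx: 0, 0, 2.024, 1.836, 1.512, 0.88 → Σ = 6.252
T = 6.252 / 2.178 = 2.870523… → 2.87

2.87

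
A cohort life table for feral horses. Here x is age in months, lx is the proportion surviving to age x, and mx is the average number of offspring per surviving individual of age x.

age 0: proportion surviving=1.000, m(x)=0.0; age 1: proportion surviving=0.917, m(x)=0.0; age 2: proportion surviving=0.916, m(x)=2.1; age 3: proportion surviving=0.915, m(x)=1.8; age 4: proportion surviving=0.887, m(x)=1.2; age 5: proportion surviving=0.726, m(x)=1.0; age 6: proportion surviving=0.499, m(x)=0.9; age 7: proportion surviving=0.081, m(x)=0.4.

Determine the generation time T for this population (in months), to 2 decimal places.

3.35

lx·mx: 0, 0, 1.9236, 1.647, 1.0644, 0.726, 0.4491, 0.0324 → R0 = 5.8425
x·lx·mx: 0, 0, 3.8472, 4.941, 4.2576, 3.63, 2.6946, 0.2268 → Σ = 19.5972
T = 19.5972 / 5.8425 = 3.354249… → 3.35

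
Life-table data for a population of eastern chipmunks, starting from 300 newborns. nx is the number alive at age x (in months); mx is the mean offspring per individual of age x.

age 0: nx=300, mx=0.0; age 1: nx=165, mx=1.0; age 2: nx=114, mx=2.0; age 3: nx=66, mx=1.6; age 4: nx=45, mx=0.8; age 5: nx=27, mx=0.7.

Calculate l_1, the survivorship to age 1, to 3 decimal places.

l_1 = n_1/n_0 = 165/300 = 0.55 → 0.550

0.550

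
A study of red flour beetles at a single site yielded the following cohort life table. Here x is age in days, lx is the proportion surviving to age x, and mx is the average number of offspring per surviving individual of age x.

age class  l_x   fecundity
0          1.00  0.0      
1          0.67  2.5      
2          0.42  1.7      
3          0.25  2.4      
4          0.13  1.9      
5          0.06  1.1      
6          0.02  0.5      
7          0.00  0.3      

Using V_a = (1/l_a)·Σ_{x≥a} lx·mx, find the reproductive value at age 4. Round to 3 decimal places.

lx·mx for x ≥ 4: 0.247, 0.066, 0.01, 0 → sum = 0.323
V_4 = 0.323 / l_4 = 0.323 / 0.13 = 2.484615… → 2.485

2.485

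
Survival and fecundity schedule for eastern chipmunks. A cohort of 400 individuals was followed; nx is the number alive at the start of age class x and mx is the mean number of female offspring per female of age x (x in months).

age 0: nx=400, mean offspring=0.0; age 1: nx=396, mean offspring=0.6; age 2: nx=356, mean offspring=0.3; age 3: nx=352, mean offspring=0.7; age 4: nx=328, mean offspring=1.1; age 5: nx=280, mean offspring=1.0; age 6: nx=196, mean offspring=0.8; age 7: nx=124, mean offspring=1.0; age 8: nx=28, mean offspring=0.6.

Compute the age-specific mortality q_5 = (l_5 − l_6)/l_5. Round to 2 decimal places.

0.30

lx = nx/n0 = nx/400: 1, 0.99, 0.89, 0.88, 0.82, 0.7, 0.49, 0.31, 0.07
q_5 = (l_5 − l_6) / l_5 = (0.7 − 0.49) / 0.7
     = 0.21 / 0.7 = 0.3 → 0.30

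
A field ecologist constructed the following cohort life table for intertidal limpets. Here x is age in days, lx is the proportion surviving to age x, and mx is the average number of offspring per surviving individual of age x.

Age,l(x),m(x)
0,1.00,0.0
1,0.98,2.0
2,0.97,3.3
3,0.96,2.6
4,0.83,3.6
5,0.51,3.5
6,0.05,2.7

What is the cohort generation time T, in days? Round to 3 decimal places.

2.987

lx·mx: 0, 1.96, 3.201, 2.496, 2.988, 1.785, 0.135 → R0 = 12.565
x·lx·mx: 0, 1.96, 6.402, 7.488, 11.952, 8.925, 0.81 → Σ = 37.537
T = 37.537 / 12.565 = 2.987425… → 2.987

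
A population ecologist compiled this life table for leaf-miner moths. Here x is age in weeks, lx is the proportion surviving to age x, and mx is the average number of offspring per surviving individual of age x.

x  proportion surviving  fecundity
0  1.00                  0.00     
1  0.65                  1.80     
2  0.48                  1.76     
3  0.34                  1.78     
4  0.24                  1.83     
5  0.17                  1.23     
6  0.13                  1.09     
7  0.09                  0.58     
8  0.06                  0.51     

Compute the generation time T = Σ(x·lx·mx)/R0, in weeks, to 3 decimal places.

lx·mx: 0, 1.17, 0.8448, 0.6052, 0.4392, 0.2091, 0.1417, 0.0522, 0.0306 → R0 = 3.4928
x·lx·mx: 0, 1.17, 1.6896, 1.8156, 1.7568, 1.0455, 0.8502, 0.3654, 0.2448 → Σ = 8.9379
T = 8.9379 / 3.4928 = 2.55895… → 2.559

2.559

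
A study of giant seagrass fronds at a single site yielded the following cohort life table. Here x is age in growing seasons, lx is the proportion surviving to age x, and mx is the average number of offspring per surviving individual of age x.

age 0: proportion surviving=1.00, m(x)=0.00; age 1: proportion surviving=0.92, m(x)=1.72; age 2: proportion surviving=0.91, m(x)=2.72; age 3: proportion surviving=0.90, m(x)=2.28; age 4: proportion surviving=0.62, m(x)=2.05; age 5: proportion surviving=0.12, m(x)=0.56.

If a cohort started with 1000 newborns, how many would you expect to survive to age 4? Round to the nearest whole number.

Expected survivors = N0 · l_4 = 1000 × 0.62 = 620 → 620

620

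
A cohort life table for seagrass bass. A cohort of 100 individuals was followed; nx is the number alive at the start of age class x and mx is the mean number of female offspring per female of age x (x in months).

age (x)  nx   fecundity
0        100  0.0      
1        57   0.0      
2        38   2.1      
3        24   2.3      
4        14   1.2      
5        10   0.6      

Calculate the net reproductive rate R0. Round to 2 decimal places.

lx = nx/n0 = nx/100: 1, 0.57, 0.38, 0.24, 0.14, 0.1
lx·mx by age: 0, 0, 0.798, 0.552, 0.168, 0.06
R0 = Σ lx·mx = 1.578 → 1.58

1.58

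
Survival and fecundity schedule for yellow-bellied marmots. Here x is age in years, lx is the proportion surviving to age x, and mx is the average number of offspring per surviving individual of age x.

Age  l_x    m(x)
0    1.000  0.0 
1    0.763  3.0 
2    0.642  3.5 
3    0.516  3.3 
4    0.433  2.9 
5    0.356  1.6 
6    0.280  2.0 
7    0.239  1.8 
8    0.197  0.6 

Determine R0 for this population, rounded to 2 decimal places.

lx·mx by age: 0, 2.289, 2.247, 1.7028, 1.2557, 0.5696, 0.56, 0.4302, 0.1182
R0 = Σ lx·mx = 9.1725 → 9.17

9.17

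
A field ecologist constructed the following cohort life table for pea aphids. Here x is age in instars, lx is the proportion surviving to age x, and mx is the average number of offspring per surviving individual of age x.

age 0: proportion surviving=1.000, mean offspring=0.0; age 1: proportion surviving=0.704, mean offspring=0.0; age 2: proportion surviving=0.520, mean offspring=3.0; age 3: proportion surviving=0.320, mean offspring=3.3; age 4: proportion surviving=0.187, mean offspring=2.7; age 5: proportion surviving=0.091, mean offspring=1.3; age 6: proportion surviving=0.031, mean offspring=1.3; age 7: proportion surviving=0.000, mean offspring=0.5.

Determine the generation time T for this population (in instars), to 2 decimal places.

2.79

lx·mx: 0, 0, 1.56, 1.056, 0.5049, 0.1183, 0.0403, 0 → R0 = 3.2795
x·lx·mx: 0, 0, 3.12, 3.168, 2.0196, 0.5915, 0.2418, 0 → Σ = 9.1409
T = 9.1409 / 3.2795 = 2.787285… → 2.79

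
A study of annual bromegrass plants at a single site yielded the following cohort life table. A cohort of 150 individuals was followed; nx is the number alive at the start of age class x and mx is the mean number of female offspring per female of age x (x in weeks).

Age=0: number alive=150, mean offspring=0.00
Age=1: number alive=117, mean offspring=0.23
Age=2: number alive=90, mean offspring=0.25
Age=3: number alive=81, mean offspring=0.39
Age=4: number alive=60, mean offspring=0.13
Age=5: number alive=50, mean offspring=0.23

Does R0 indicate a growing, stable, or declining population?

lx = nx/n0 = nx/150: 1, 0.78, 0.6, 0.54, 0.4, 0.33333…
R0 = Σ lx·mx = 0 + 0.1794 + 0.15 + 0.2106 + 0.052 + 0.076667… = 0.668667…
R0 < 1, so the population is declining.

declining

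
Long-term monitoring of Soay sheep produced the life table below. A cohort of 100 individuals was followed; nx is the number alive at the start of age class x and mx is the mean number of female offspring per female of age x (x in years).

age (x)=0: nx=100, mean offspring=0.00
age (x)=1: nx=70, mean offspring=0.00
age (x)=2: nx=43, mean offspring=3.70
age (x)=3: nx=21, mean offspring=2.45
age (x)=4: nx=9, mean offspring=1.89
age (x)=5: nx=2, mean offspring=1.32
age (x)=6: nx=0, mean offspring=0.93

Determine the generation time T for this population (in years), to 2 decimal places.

lx = nx/n0 = nx/100: 1, 0.7, 0.43, 0.21, 0.09, 0.02, 0
lx·mx: 0, 0, 1.591, 0.5145, 0.1701, 0.0264, 0 → R0 = 2.302
x·lx·mx: 0, 0, 3.182, 1.5435, 0.6804, 0.132, 0 → Σ = 5.5379
T = 5.5379 / 2.302 = 2.405691… → 2.41

2.41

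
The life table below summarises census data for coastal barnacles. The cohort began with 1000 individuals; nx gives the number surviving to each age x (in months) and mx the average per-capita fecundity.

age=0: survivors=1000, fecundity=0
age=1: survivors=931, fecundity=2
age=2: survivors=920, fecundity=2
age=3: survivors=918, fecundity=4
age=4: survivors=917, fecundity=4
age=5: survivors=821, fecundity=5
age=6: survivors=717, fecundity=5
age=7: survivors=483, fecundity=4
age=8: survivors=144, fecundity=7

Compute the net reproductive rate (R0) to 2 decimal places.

lx = nx/n0 = nx/1000: 1, 0.931, 0.92, 0.918, 0.917, 0.821, 0.717, 0.483, 0.144
lx·mx by age: 0, 1.862, 1.84, 3.672, 3.668, 4.105, 3.585, 1.932, 1.008
R0 = Σ lx·mx = 21.672 → 21.67

21.67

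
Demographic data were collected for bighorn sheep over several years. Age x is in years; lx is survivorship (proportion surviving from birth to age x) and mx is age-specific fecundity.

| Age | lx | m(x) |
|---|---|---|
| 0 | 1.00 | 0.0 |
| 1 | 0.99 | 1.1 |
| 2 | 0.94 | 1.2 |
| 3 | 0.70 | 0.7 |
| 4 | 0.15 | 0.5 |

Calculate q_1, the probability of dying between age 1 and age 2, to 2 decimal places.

q_1 = (l_1 − l_2) / l_1 = (0.99 − 0.94) / 0.99
     = 0.05 / 0.99 = 0.050505… → 0.05

0.05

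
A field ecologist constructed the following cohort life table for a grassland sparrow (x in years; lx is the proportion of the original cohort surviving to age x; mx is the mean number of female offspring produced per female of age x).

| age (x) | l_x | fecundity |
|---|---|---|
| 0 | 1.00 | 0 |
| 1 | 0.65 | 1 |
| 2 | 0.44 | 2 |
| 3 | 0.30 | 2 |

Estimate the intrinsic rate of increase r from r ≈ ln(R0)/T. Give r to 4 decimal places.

0.3826

R0 = Σ lx·mx = 0 + 0.65 + 0.88 + 0.6 = 2.13
Σ x·lx·mx = 4.21; T = 4.21/2.13 = 1.97653…
r ≈ ln(R0)/T = ln(2.13)/1.97653… = 0.382551… → 0.3826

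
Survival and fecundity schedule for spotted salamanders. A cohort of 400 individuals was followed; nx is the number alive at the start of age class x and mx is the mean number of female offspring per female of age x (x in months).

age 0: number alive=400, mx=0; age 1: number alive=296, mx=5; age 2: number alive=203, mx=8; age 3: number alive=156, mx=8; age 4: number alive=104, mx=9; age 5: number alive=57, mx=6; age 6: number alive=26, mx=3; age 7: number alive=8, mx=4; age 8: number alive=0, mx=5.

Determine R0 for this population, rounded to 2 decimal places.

14.35

lx = nx/n0 = nx/400: 1, 0.74, 0.5075, 0.39, 0.26, 0.1425, 0.065, 0.02, 0
lx·mx by age: 0, 3.7, 4.06, 3.12, 2.34, 0.855, 0.195, 0.08, 0
R0 = Σ lx·mx = 14.35 → 14.35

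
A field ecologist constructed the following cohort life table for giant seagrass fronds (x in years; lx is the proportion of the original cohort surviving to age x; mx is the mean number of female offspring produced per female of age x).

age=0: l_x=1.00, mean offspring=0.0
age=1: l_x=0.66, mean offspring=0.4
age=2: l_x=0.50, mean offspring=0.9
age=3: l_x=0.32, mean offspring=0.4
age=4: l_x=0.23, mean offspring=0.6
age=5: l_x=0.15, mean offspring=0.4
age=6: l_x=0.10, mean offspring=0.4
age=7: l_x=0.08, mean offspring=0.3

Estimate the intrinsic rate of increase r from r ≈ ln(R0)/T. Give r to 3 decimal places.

0.039

R0 = Σ lx·mx = 0 + 0.264 + 0.45 + 0.128 + 0.138 + 0.06 + 0.04 + 0.024 = 1.104
Σ x·lx·mx = 2.808; T = 2.808/1.104 = 2.54348…
r ≈ ln(R0)/T = ln(1.104)/2.54348… = 0.0389… → 0.039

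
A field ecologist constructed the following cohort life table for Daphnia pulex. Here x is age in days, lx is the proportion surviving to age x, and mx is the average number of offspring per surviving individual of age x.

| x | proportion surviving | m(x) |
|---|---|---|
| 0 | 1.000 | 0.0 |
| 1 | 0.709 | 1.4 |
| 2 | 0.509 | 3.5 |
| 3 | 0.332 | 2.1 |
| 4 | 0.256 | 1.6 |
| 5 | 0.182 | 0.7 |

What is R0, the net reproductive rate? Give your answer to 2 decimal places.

lx·mx by age: 0, 0.9926, 1.7815, 0.6972, 0.4096, 0.1274
R0 = Σ lx·mx = 4.0083 → 4.01

4.01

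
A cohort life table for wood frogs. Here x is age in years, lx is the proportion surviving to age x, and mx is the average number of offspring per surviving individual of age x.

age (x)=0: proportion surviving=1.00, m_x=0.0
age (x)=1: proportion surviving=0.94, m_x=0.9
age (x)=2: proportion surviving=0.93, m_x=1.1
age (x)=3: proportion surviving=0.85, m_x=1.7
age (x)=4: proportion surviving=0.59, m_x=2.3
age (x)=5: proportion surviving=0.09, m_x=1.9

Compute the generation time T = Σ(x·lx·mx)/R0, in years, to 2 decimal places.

lx·mx: 0, 0.846, 1.023, 1.445, 1.357, 0.171 → R0 = 4.842
x·lx·mx: 0, 0.846, 2.046, 4.335, 5.428, 0.855 → Σ = 13.51
T = 13.51 / 4.842 = 2.790169… → 2.79

2.79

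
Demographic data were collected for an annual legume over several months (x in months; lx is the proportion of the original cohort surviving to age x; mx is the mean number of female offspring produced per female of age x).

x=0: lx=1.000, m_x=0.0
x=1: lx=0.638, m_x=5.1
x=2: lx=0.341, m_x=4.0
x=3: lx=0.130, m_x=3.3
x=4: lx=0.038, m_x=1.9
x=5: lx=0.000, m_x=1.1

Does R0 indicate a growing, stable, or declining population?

growing

R0 = Σ lx·mx = 0 + 3.2538 + 1.364 + 0.429 + 0.0722 + 0 = 5.119
R0 > 1, so the population is growing.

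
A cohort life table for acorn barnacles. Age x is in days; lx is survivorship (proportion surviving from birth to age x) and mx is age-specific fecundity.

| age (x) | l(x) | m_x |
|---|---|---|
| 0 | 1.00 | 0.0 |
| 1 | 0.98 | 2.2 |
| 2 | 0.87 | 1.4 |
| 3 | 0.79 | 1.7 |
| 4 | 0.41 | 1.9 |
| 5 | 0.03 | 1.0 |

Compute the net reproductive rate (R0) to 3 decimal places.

lx·mx by age: 0, 2.156, 1.218, 1.343, 0.779, 0.03
R0 = Σ lx·mx = 5.526 → 5.526

5.526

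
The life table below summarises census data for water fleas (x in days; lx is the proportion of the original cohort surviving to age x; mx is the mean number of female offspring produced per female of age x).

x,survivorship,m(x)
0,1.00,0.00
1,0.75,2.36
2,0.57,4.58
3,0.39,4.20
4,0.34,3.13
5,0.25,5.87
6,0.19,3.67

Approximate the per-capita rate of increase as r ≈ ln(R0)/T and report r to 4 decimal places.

0.7430

R0 = Σ lx·mx = 0 + 1.77 + 2.6106 + 1.638 + 1.0642 + 1.4675 + 0.6973 = 9.2476
Σ x·lx·mx = 27.6833; T = 27.6833/9.2476 = 2.99357…
r ≈ ln(R0)/T = ln(9.2476)/2.99357… = 0.743048… → 0.7430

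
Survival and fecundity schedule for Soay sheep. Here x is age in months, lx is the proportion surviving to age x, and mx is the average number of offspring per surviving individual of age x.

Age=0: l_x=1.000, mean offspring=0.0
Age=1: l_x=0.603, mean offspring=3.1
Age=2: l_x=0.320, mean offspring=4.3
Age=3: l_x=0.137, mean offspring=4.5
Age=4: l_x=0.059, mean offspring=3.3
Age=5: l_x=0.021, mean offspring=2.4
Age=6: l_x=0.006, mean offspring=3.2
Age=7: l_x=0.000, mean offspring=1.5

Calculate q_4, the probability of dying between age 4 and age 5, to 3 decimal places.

0.644

q_4 = (l_4 − l_5) / l_4 = (0.059 − 0.021) / 0.059
     = 0.038 / 0.059 = 0.644068… → 0.644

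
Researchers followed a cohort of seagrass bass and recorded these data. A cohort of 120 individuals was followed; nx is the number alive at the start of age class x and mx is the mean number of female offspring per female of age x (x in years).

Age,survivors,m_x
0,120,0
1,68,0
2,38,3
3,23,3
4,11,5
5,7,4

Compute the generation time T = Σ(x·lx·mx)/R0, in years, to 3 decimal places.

lx = nx/n0 = nx/120: 1, 0.56667…, 0.31667…, 0.19167…, 0.09167…, 0.05833…
lx·mx: 0, 0, 0.95…, 0.575…, 0.458333…, 0.233333… → R0 = 2.216667…
x·lx·mx: 0, 0, 1.9…, 1.725…, 1.833333…, 1.166667… → Σ = 6.625…
T = 6.625… / 2.216667… = 2.988722… → 2.989

2.989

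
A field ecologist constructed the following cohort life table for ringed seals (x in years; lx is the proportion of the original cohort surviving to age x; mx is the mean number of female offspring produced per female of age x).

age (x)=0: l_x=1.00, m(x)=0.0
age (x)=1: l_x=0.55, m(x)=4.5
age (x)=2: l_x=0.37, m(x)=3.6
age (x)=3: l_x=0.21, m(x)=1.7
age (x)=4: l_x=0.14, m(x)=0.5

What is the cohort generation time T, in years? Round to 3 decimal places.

lx·mx: 0, 2.475, 1.332, 0.357, 0.07 → R0 = 4.234
x·lx·mx: 0, 2.475, 2.664, 1.071, 0.28 → Σ = 6.49
T = 6.49 / 4.234 = 1.532829… → 1.533

1.533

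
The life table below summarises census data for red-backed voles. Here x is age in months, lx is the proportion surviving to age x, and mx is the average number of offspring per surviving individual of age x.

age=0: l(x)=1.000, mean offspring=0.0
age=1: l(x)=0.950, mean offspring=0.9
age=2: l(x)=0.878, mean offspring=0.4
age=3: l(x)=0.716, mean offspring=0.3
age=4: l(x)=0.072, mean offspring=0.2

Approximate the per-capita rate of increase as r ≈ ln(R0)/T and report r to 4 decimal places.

R0 = Σ lx·mx = 0 + 0.855 + 0.3512 + 0.2148 + 0.0144 = 1.4354
Σ x·lx·mx = 2.2594; T = 2.2594/1.4354 = 1.57406…
r ≈ ln(R0)/T = ln(1.4354)/1.57406… = 0.229626… → 0.2296

0.2296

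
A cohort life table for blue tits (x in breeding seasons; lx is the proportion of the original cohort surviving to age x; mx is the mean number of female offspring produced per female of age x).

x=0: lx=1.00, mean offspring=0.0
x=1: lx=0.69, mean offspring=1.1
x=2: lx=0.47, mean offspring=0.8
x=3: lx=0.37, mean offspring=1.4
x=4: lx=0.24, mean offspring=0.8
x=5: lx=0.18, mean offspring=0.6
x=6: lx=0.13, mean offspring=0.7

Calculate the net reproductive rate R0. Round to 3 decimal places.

2.044

lx·mx by age: 0, 0.759, 0.376, 0.518, 0.192, 0.108, 0.091
R0 = Σ lx·mx = 2.044 → 2.044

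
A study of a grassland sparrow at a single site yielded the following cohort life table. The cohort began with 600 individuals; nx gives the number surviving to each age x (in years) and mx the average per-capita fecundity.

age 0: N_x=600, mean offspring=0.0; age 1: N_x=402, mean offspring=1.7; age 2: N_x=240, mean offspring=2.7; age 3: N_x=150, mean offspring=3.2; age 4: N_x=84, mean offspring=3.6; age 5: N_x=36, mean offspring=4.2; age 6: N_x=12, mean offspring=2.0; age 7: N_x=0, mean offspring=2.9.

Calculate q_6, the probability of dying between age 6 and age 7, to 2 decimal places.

1.00

lx = nx/n0 = nx/600: 1, 0.67, 0.4, 0.25, 0.14, 0.06, 0.02, 0
q_6 = (l_6 − l_7) / l_6 = (0.02 − 0) / 0.02
     = 0.02 / 0.02 = 1 → 1.00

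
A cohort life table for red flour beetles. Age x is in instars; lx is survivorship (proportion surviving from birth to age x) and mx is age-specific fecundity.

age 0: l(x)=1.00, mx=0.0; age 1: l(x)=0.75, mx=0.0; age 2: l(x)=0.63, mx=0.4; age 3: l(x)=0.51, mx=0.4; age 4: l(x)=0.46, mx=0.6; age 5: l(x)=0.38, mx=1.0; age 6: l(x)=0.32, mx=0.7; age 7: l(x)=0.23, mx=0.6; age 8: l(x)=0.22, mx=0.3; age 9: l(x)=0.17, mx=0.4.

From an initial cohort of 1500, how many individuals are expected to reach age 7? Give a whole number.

345

Expected survivors = N0 · l_7 = 1500 × 0.23 = 345 → 345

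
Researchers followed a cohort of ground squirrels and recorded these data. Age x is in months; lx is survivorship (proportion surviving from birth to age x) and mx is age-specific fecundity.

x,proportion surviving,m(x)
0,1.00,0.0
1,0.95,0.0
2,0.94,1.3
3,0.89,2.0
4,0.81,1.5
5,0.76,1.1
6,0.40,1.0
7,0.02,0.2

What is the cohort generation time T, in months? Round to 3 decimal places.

3.528

lx·mx: 0, 0, 1.222, 1.78, 1.215, 0.836, 0.4, 0.004 → R0 = 5.457
x·lx·mx: 0, 0, 2.444, 5.34, 4.86, 4.18, 2.4, 0.028 → Σ = 19.252
T = 19.252 / 5.457 = 3.527946… → 3.528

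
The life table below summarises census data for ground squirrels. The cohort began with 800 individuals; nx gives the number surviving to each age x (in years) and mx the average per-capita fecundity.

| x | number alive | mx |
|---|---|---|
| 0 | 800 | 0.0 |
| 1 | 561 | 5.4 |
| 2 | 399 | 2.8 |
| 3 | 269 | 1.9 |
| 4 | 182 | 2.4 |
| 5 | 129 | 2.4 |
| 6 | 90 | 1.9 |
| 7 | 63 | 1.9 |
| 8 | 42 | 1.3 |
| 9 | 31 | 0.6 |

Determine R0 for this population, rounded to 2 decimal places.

7.21

lx = nx/n0 = nx/800: 1, 0.70125, 0.49875, 0.33625, 0.2275, 0.16125, 0.1125, 0.07875, 0.0525, 0.03875
lx·mx by age: 0, 3.78675, 1.3965, 0.638875, 0.546, 0.387, 0.21375, 0.149625, 0.06825, 0.02325
R0 = Σ lx·mx = 7.21 → 7.21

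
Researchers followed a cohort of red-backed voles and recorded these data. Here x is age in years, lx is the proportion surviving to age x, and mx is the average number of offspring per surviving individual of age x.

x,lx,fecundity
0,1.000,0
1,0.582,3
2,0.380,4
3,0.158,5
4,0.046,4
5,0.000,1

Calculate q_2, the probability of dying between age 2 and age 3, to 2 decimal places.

0.58

q_2 = (l_2 − l_3) / l_2 = (0.38 − 0.158) / 0.38
     = 0.222 / 0.38 = 0.584211… → 0.58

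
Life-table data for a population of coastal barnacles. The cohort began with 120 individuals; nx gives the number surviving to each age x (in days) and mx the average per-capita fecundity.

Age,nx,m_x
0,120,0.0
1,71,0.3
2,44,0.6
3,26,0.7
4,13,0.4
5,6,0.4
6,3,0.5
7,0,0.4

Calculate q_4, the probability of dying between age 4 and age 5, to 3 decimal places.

lx = nx/n0 = nx/120: 1, 0.59167…, 0.36667…, 0.21667…, 0.10833…, 0.05, 0.025, 0
q_4 = (l_4 − l_5) / l_4 = (0.108333… − 0.05) / 0.108333…
     = 0.058333… / 0.108333… = 0.538462… → 0.538

0.538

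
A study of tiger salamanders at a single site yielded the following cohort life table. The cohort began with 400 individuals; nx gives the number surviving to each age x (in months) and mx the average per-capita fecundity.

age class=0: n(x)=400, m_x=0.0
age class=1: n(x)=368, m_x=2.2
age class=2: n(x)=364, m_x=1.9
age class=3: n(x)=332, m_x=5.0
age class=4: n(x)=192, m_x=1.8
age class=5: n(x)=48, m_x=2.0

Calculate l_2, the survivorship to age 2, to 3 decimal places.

l_2 = n_2/n_0 = 364/400 = 0.91 → 0.910

0.910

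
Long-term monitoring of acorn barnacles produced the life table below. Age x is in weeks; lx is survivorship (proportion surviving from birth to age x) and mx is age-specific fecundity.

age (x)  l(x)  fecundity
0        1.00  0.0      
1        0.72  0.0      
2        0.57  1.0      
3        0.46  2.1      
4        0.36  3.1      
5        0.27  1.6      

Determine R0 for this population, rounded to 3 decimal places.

lx·mx by age: 0, 0, 0.57, 0.966, 1.116, 0.432
R0 = Σ lx·mx = 3.084 → 3.084

3.084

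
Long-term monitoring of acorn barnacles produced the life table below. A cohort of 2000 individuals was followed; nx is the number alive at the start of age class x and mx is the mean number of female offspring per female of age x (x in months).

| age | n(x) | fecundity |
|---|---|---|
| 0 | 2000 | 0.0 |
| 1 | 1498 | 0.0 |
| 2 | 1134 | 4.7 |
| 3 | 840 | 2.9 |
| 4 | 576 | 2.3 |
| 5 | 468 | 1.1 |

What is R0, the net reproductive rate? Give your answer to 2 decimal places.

4.80

lx = nx/n0 = nx/2000: 1, 0.749, 0.567, 0.42, 0.288, 0.234
lx·mx by age: 0, 0, 2.6649, 1.218, 0.6624, 0.2574
R0 = Σ lx·mx = 4.8027 → 4.80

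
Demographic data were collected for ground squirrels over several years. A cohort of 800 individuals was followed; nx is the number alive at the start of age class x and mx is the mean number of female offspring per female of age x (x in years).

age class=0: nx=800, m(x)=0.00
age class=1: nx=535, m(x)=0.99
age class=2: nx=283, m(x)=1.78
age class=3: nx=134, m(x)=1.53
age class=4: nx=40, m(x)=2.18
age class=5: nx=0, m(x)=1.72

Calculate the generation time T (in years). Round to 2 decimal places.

lx = nx/n0 = nx/800: 1, 0.66875, 0.35375, 0.1675, 0.05, 0
lx·mx: 0, 0.662063…, 0.629675…, 0.256275, 0.109, 0 → R0 = 1.657013…
x·lx·mx: 0, 0.662063…, 1.25935…, 0.768825, 0.436, 0 → Σ = 3.126238…
T = 3.126238… / 1.657013… = 1.886671… → 1.89

1.89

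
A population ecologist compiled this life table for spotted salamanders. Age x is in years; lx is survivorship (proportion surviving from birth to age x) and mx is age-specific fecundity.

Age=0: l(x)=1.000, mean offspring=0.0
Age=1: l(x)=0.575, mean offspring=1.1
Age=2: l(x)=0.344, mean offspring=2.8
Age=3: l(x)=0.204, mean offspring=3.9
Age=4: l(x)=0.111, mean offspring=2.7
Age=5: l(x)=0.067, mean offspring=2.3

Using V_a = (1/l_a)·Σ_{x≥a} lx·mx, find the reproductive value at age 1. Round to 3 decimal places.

4.948

lx·mx for x ≥ 1: 0.6325, 0.9632, 0.7956, 0.2997, 0.1541 → sum = 2.8451
V_1 = 2.8451 / l_1 = 2.8451 / 0.575 = 4.948 → 4.948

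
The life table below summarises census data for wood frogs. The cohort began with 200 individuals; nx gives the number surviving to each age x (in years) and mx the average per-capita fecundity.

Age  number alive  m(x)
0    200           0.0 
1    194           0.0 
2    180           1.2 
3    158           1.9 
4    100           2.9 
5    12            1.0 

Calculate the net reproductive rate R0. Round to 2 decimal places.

lx = nx/n0 = nx/200: 1, 0.97, 0.9, 0.79, 0.5, 0.06
lx·mx by age: 0, 0, 1.08, 1.501, 1.45, 0.06
R0 = Σ lx·mx = 4.091 → 4.09

4.09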